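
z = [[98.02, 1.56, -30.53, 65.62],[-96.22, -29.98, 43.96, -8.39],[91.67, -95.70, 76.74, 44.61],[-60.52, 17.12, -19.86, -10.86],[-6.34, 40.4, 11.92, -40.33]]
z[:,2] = [-30.53, 43.96, 76.74, -19.86, 11.92]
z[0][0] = 98.02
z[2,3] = 44.61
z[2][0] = 91.67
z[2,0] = 91.67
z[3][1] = 17.12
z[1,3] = -8.39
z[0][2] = -30.53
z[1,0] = -96.22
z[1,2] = 43.96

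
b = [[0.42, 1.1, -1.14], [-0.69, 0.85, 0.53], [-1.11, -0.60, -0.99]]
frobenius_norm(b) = 2.60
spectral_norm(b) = 1.64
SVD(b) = [[0.99, -0.13, -0.03], [0.06, 0.22, 0.97], [-0.12, -0.97, 0.23]] @ diag([1.6395711560333839, 1.6229109926064667, 1.189817773602515]) @ [[0.31, 0.74, -0.6], [0.53, 0.39, 0.75], [-0.79, 0.55, 0.28]]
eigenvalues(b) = [(-1.61+0j), (0.95+1.03j), (0.95-1.03j)]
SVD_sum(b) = [[0.5,1.20,-0.97], [0.03,0.07,-0.06], [-0.06,-0.14,0.12]] + [[-0.11, -0.08, -0.16], [0.19, 0.14, 0.27], [-0.84, -0.61, -1.18]] + [[0.03, -0.02, -0.01], [-0.91, 0.64, 0.32], [-0.21, 0.15, 0.07]]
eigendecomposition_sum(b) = [[(-0.39+0j), -0j, (-0.72+0j)], [(0.03-0j), (-0+0j), 0.06-0.00j], [(-0.67+0j), 0.00-0.00j, (-1.22+0j)]] + [[(0.41+0.35j), 0.55-0.50j, -0.21-0.23j], [-0.36+0.35j, (0.43+0.56j), (0.23-0.18j)], [-0.22-0.19j, (-0.3+0.28j), 0.12+0.13j]] + [[(0.41-0.35j), 0.55+0.50j, (-0.21+0.23j)], [-0.36-0.35j, 0.43-0.56j, (0.23+0.18j)], [(-0.22+0.19j), (-0.3-0.28j), (0.12-0.13j)]]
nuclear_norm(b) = 4.45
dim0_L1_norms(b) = [2.22, 2.55, 2.66]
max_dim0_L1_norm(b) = 2.66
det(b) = -3.17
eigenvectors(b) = [[(-0.51+0j), 0.68+0.00j, 0.68-0.00j], [(0.04+0j), -0.06+0.64j, (-0.06-0.64j)], [-0.86+0.00j, (-0.37+0j), -0.37-0.00j]]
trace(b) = 0.28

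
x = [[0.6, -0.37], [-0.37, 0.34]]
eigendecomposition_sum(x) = [[0.57, -0.41], [-0.41, 0.29]] + [[0.03, 0.04], [0.04, 0.05]]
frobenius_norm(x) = 0.87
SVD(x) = [[-0.82, 0.58], [0.58, 0.82]] @ diag([0.8621734310225515, 0.07782656897744845]) @ [[-0.82, 0.58], [0.58, 0.82]]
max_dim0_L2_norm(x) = 0.7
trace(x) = 0.94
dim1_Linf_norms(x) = [0.6, 0.37]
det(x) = 0.07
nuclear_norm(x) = 0.94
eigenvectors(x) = [[0.82, 0.58],[-0.58, 0.82]]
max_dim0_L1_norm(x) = 0.97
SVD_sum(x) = [[0.57,-0.41],[-0.41,0.29]] + [[0.03, 0.04], [0.04, 0.05]]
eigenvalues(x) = [0.86, 0.08]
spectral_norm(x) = 0.86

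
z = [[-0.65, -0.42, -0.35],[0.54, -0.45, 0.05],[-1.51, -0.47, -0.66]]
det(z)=0.000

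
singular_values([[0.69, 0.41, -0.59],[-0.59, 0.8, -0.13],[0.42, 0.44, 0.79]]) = [1.0, 1.0, 0.99]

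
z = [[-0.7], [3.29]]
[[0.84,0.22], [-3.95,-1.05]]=z@[[-1.20, -0.32]]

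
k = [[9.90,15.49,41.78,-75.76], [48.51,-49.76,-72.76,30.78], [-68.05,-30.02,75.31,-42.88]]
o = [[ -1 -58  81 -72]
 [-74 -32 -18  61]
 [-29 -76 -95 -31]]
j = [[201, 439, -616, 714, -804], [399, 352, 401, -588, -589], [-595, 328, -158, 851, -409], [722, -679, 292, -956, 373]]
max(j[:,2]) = 401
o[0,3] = -72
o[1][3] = 61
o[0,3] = -72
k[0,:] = [9.9, 15.49, 41.78, -75.76]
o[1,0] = -74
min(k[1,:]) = -72.76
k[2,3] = -42.88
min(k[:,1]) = -49.76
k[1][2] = -72.76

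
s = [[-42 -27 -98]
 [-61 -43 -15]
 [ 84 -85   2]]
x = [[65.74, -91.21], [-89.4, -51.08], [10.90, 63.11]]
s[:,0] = [-42, -61, 84]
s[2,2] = 2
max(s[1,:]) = -15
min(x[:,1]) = -91.21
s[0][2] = -98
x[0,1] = -91.21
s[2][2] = 2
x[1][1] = -51.08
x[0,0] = 65.74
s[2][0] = 84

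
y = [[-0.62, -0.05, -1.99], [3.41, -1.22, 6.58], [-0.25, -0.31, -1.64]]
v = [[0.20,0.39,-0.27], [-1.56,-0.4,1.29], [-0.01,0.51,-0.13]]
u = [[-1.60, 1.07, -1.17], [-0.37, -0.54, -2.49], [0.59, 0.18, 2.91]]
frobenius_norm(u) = 4.53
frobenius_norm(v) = 2.19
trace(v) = -0.33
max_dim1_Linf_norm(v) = 1.56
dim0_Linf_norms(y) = [3.41, 1.22, 6.58]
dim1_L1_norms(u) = [3.84, 3.4, 3.68]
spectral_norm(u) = 4.18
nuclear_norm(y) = 8.82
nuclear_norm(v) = 2.71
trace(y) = -3.48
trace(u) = 0.77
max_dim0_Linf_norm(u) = 2.91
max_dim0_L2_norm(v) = 1.57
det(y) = 0.01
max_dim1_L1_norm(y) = 11.21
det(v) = 0.01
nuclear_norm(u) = 6.08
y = v @ u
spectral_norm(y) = 7.93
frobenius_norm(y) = 7.98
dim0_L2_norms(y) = [3.47, 1.26, 7.07]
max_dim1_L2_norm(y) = 7.51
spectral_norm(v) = 2.11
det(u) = 1.08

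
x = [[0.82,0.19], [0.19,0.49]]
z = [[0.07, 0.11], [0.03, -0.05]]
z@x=[[0.08,0.07],[0.02,-0.02]]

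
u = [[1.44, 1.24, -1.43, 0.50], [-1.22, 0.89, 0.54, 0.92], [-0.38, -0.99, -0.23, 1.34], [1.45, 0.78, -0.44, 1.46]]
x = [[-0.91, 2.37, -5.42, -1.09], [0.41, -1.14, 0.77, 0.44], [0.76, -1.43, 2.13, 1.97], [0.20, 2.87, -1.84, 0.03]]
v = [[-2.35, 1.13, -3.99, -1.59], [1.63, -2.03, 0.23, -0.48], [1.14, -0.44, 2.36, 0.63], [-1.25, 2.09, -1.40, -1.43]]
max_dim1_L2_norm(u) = 2.43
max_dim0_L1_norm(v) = 7.98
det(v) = -3.37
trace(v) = -3.45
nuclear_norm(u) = 7.55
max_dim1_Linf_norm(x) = 5.42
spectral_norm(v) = 6.49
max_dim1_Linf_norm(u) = 1.46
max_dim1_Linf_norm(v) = 3.99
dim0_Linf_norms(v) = [2.35, 2.09, 3.99, 1.59]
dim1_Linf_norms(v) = [3.99, 2.03, 2.36, 2.09]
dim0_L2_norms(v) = [3.32, 3.16, 4.85, 2.28]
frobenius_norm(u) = 4.16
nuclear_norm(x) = 11.20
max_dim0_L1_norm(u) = 4.49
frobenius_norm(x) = 7.87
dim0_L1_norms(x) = [2.28, 7.81, 10.16, 3.53]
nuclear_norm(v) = 10.33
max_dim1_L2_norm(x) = 6.08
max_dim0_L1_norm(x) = 10.16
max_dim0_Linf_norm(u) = 1.46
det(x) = 6.19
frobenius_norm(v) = 7.05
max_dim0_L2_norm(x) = 6.16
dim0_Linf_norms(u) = [1.45, 1.24, 1.43, 1.46]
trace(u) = 3.56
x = u + v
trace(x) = 0.11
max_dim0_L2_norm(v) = 4.85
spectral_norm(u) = 3.16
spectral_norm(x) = 7.47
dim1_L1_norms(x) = [9.79, 2.76, 6.29, 4.94]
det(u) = -7.52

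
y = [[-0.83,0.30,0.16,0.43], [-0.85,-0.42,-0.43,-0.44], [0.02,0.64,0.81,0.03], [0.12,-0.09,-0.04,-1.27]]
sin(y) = [[-0.79, 0.26, 0.14, 0.18],[-0.76, -0.46, -0.44, -0.45],[-0.01, 0.64, 0.79, 0.02],[0.09, -0.06, -0.02, -0.92]]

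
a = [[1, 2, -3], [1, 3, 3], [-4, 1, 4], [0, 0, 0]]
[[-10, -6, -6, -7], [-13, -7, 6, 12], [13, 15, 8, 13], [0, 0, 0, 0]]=a @ [[-4, -4, 0, 0], [-3, -1, 0, 1], [0, 0, 2, 3]]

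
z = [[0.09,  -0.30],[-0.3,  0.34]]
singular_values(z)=[0.54, 0.11]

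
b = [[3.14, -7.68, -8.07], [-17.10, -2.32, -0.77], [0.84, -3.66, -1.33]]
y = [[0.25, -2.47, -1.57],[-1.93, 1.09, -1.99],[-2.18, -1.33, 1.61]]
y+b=[[3.39, -10.15, -9.64],[-19.03, -1.23, -2.76],[-1.34, -4.99, 0.28]]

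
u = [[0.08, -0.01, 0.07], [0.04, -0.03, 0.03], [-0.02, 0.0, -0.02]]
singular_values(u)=[0.12, 0.02, 0.0]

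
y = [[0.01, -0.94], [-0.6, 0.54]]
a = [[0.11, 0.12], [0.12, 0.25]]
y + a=[[0.12,  -0.82], [-0.48,  0.79]]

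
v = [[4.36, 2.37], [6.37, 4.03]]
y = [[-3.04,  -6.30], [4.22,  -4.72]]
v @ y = [[-3.25, -38.65],[-2.36, -59.15]]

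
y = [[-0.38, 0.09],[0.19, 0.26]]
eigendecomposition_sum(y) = [[-0.39,0.05], [0.11,-0.02]] + [[0.01,0.04],[0.08,0.28]]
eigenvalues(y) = [-0.41, 0.29]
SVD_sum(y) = [[-0.36, -0.05], [0.22, 0.03]] + [[-0.02, 0.14], [-0.03, 0.23]]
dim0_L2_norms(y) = [0.42, 0.28]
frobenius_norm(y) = 0.51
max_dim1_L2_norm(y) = 0.39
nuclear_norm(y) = 0.70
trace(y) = -0.12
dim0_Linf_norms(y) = [0.38, 0.26]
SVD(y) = [[-0.85, 0.53], [0.53, 0.85]] @ diag([0.4273874806905262, 0.27118248717239307]) @ [[0.99, 0.14], [-0.14, 0.99]]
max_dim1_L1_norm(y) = 0.47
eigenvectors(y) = [[-0.96,-0.13], [0.27,-0.99]]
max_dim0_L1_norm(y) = 0.57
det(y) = -0.12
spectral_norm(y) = 0.43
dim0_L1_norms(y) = [0.57, 0.35]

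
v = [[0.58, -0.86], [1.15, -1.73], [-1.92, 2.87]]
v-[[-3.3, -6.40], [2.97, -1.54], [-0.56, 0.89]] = [[3.88, 5.54], [-1.82, -0.19], [-1.36, 1.98]]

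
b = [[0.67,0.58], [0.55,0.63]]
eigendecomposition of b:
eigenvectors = [[0.73,-0.70], [0.68,0.71]]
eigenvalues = [1.22, 0.08]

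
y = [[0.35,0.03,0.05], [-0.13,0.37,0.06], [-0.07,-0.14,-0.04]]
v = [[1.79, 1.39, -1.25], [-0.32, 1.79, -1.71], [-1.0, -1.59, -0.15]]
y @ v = [[0.57,0.46,-0.5], [-0.41,0.39,-0.48], [-0.04,-0.28,0.33]]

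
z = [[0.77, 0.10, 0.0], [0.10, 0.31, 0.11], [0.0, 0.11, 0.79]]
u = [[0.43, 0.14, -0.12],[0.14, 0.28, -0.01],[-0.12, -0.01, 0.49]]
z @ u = [[0.35, 0.14, -0.09], [0.07, 0.1, 0.04], [-0.08, 0.02, 0.39]]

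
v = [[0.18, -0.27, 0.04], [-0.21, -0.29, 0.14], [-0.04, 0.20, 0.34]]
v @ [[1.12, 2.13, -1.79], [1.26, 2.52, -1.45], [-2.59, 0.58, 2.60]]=[[-0.24, -0.27, 0.17], [-0.96, -1.10, 1.16], [-0.67, 0.62, 0.67]]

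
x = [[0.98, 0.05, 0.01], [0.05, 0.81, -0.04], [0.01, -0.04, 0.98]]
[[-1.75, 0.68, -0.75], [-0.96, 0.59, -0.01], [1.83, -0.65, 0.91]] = x @ [[-1.75, 0.67, -0.78], [-0.98, 0.65, 0.08], [1.85, -0.64, 0.94]]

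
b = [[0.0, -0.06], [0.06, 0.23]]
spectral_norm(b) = 0.24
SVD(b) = [[0.24, -0.97],[-0.97, -0.24]] @ diag([0.24471121771072846, 0.014711217710728473]) @ [[-0.24, -0.97], [-0.97, 0.24]]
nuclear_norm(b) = 0.26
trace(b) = 0.23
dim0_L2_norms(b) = [0.06, 0.24]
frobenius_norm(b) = 0.25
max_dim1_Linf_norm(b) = 0.23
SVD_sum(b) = [[-0.01,-0.06], [0.06,0.23]] + [[0.01, -0.00], [0.0, -0.0]]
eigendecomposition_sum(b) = [[0.02, 0.01], [-0.01, -0.00]] + [[-0.02, -0.07], [0.07, 0.23]]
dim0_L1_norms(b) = [0.06, 0.29]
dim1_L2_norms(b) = [0.06, 0.24]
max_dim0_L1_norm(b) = 0.29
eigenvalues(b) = [0.02, 0.21]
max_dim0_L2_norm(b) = 0.24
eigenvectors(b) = [[-0.96, 0.27], [0.27, -0.96]]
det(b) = 0.00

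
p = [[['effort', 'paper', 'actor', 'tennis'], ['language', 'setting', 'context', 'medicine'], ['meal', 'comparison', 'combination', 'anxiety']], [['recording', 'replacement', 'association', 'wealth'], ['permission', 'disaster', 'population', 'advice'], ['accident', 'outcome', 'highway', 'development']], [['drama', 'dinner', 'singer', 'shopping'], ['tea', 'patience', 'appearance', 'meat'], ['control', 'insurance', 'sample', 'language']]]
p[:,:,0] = [['effort', 'language', 'meal'], ['recording', 'permission', 'accident'], ['drama', 'tea', 'control']]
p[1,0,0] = 'recording'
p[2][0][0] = 'drama'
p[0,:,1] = ['paper', 'setting', 'comparison']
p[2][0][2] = 'singer'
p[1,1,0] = 'permission'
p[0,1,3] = 'medicine'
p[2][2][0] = 'control'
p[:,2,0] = ['meal', 'accident', 'control']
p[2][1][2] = 'appearance'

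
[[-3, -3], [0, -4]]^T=[[-3, 0], [-3, -4]]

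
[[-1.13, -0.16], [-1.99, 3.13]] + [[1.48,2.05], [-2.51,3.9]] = [[0.35, 1.89],  [-4.5, 7.03]]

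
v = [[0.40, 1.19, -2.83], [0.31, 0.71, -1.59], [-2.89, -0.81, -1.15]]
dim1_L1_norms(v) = [4.42, 2.61, 4.85]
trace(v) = -0.04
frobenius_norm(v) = 4.80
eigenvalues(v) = [-3.31, 3.27, 0.0]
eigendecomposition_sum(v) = [[-1.12, 0.04, -1.44], [-0.6, 0.02, -0.76], [-1.73, 0.07, -2.21]] + [[1.52, 1.15, -1.39], [0.91, 0.68, -0.83], [-1.16, -0.88, 1.06]] + [[0.00, -0.0, -0.0], [-0.0, 0.00, 0.00], [-0.00, 0.0, 0.0]]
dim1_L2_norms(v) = [3.1, 1.77, 3.21]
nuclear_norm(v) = 6.78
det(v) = -0.05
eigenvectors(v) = [[-0.52, 0.72, -0.37], [-0.28, 0.43, 0.87], [-0.8, -0.55, 0.32]]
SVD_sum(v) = [[-0.51,0.79,-2.78], [-0.28,0.44,-1.56], [-0.24,0.37,-1.30]] + [[0.91, 0.40, -0.05], [0.6, 0.27, -0.03], [-2.65, -1.18, 0.15]] + [[0.00, -0.00, -0.00],[-0.0, 0.0, 0.0],[-0.0, 0.0, 0.00]]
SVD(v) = [[-0.81, 0.32, 0.5], [-0.45, 0.21, -0.87], [-0.38, -0.93, -0.02]] @ diag([3.6306902756543353, 3.1403936239390737, 0.004001123825639623]) @ [[0.17, -0.27, 0.95], [0.91, 0.41, -0.05], [0.37, -0.87, -0.32]]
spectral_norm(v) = 3.63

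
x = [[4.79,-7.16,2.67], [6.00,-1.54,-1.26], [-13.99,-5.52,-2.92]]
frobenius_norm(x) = 18.87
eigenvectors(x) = [[0.16+0.50j, (0.16-0.5j), -0.00+0.00j], [(0.37-0.05j), 0.37+0.05j, (0.35+0j)], [-0.77+0.00j, (-0.77-0j), (0.94+0j)]]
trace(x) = 0.33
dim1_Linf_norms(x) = [7.16, 6.0, 13.99]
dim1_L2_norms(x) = [9.02, 6.32, 15.32]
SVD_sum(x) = [[3.73, 0.68, 0.68], [5.15, 0.93, 0.94], [-14.56, -2.64, -2.65]] + [[1.24, -7.93, 1.06], [0.35, -2.22, 0.30], [0.44, -2.82, 0.38]] + [[-0.19,0.1,0.93], [0.5,-0.26,-2.50], [0.13,-0.07,-0.65]]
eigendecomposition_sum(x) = [[(2.39+4.02j), -3.58+1.09j, (1.33-0.4j)], [(3.1-1.13j), (0.29+2.63j), (-0.1-0.98j)], [-6.72+1.52j, (0.1-5.51j), -0.04+2.05j]] + [[2.39-4.02j,(-3.58-1.09j),(1.33+0.4j)], [3.10+1.13j,0.29-2.63j,(-0.1+0.98j)], [-6.72-1.52j,0.10+5.51j,-0.04-2.05j]] + [[0.00-0.00j, 0.01-0.00j, 0.00+0.00j],[(-0.2+0j), (-2.12+0j), (-1.05-0j)],[(-0.54+0j), -5.72+0.00j, (-2.83-0j)]]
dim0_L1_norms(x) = [24.78, 14.22, 6.85]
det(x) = -409.39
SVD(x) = [[-0.23,-0.91,0.34], [-0.32,-0.25,-0.91], [0.92,-0.32,-0.24]] @ diag([16.405977148955916, 8.886735808697154, 2.8079423880051255]) @ [[-0.97,-0.18,-0.18],[-0.15,0.98,-0.13],[-0.20,0.1,0.98]]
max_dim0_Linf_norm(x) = 13.99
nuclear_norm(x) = 28.10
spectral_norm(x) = 16.41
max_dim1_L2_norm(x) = 15.32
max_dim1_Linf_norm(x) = 13.99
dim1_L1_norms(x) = [14.62, 8.8, 22.43]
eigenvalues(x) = [(2.64+8.7j), (2.64-8.7j), (-4.95+0j)]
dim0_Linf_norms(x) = [13.99, 7.16, 2.92]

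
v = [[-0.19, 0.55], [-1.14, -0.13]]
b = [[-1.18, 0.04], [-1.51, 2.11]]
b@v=[[0.18,-0.65], [-2.12,-1.1]]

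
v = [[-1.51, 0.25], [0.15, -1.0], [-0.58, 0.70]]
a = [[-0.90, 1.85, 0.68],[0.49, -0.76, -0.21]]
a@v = [[1.24, -1.6], [-0.73, 0.74]]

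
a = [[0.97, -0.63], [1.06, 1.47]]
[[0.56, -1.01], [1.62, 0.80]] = a @ [[0.88, -0.47],  [0.47, 0.88]]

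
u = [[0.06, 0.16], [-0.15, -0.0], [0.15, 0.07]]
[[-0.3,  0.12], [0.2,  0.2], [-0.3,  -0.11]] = u @ [[-1.32, -1.32],[-1.41, 1.25]]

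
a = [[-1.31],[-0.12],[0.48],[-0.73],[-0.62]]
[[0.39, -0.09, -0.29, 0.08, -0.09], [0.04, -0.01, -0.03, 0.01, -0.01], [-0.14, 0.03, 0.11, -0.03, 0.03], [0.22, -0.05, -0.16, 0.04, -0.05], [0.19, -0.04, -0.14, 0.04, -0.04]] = a@[[-0.3, 0.07, 0.22, -0.06, 0.07]]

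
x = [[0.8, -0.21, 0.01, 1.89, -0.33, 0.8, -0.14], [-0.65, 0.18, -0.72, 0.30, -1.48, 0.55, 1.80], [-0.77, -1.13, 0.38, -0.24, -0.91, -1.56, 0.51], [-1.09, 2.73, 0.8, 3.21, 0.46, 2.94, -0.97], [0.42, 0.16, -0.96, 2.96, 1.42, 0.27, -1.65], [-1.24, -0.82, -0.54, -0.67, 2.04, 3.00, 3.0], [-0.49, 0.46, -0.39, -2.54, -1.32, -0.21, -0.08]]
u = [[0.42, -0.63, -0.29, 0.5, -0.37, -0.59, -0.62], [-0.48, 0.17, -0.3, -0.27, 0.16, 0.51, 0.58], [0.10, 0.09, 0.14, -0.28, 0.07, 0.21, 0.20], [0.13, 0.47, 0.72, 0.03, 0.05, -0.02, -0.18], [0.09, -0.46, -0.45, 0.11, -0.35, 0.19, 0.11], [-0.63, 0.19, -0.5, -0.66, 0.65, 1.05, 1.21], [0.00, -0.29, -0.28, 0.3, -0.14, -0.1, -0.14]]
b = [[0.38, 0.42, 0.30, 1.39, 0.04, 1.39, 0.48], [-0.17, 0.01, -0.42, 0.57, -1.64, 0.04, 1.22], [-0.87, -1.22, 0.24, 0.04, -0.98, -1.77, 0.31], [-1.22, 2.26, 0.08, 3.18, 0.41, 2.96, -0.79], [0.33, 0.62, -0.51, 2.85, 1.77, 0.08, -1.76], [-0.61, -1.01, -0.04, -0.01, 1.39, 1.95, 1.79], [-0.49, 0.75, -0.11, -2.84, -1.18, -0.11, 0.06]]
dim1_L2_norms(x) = [2.24, 2.61, 2.37, 5.42, 3.83, 5.01, 2.97]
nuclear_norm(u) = 4.87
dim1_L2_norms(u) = [1.33, 1.02, 0.45, 0.89, 0.78, 2.03, 0.55]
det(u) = 0.00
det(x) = 361.44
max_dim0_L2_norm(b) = 5.34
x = b + u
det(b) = -0.94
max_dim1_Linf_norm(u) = 1.21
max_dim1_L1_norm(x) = 12.2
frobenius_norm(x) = 9.77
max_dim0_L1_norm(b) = 10.88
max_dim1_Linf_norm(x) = 3.21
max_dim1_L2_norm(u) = 2.03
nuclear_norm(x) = 21.37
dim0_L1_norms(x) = [5.46, 5.69, 3.8, 11.81, 7.96, 9.33, 8.15]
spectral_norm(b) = 6.65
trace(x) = 8.91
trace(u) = 1.32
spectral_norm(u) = 2.57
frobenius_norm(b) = 8.82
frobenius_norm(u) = 2.97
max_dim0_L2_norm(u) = 1.51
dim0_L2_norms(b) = [1.77, 2.96, 0.78, 5.34, 3.21, 4.2, 2.96]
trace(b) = 7.59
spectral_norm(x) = 6.73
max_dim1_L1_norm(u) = 4.89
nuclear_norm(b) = 18.41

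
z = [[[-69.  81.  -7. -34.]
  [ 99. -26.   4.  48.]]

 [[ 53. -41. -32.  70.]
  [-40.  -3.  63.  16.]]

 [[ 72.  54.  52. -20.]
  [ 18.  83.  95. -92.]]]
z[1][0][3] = 70.0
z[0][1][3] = 48.0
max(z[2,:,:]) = 95.0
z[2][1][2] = 95.0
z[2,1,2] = 95.0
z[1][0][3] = 70.0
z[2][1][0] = 18.0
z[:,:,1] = [[81.0, -26.0], [-41.0, -3.0], [54.0, 83.0]]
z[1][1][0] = -40.0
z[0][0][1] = 81.0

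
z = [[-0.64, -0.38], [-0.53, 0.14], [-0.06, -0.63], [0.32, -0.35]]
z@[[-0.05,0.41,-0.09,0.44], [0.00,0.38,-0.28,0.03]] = [[0.03,-0.41,0.16,-0.29], [0.03,-0.16,0.01,-0.23], [0.00,-0.26,0.18,-0.05], [-0.02,-0.0,0.07,0.13]]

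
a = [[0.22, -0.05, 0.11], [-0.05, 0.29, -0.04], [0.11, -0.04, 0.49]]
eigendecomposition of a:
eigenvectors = [[0.35,-0.92,-0.21], [-0.21,-0.29,0.93], [0.91,0.28,0.30]]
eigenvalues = [0.54, 0.17, 0.29]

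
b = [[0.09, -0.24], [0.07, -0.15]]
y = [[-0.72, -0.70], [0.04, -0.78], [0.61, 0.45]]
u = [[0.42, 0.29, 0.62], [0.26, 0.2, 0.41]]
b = u @ y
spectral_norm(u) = 0.96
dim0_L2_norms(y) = [0.94, 1.14]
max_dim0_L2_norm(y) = 1.14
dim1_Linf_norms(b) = [0.24, 0.15]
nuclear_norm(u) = 0.97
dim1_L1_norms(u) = [1.33, 0.87]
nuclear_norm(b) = 0.32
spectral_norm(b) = 0.30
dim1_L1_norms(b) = [0.33, 0.22]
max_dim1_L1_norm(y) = 1.42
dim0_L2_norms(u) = [0.49, 0.35, 0.74]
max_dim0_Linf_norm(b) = 0.24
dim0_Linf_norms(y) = [0.72, 0.78]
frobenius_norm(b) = 0.31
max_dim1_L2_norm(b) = 0.26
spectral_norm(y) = 1.37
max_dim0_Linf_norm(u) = 0.62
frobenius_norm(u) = 0.96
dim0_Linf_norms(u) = [0.42, 0.29, 0.62]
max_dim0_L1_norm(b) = 0.39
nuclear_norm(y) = 1.94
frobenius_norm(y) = 1.48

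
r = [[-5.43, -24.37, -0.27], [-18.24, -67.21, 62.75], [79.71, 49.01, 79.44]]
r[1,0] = -18.24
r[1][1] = -67.21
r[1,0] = -18.24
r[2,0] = 79.71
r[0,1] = -24.37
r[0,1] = -24.37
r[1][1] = -67.21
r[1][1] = -67.21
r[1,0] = -18.24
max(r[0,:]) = -0.27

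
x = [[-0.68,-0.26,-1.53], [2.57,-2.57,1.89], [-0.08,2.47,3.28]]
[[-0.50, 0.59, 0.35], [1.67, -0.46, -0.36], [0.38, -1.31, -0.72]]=x @ [[0.02, -0.33, -0.19], [-0.35, -0.29, -0.14], [0.38, -0.19, -0.12]]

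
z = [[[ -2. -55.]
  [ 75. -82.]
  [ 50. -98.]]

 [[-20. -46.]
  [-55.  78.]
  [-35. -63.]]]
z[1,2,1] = -63.0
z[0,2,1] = -98.0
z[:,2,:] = [[50.0, -98.0], [-35.0, -63.0]]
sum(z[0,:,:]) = -112.0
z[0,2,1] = -98.0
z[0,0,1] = -55.0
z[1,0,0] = -20.0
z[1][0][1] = -46.0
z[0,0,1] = -55.0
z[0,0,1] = -55.0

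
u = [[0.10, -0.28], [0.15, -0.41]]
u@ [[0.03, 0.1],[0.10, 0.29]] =[[-0.03, -0.07], [-0.04, -0.1]]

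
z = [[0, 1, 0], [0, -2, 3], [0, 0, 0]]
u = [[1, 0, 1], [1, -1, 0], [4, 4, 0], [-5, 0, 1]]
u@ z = [[0, 1, 0], [0, 3, -3], [0, -4, 12], [0, -5, 0]]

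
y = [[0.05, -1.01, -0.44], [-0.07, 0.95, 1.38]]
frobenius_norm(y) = 2.01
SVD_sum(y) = [[0.04, -0.70, -0.74], [-0.07, 1.14, 1.2]] + [[0.01, -0.31, 0.30], [0.00, -0.19, 0.18]]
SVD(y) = [[-0.52, 0.85], [0.85, 0.52]] @ diag([1.9430010841257999, 0.5027392834123549]) @ [[-0.04, 0.69, 0.72], [0.01, -0.72, 0.69]]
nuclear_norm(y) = 2.45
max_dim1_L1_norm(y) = 2.4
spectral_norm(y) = 1.94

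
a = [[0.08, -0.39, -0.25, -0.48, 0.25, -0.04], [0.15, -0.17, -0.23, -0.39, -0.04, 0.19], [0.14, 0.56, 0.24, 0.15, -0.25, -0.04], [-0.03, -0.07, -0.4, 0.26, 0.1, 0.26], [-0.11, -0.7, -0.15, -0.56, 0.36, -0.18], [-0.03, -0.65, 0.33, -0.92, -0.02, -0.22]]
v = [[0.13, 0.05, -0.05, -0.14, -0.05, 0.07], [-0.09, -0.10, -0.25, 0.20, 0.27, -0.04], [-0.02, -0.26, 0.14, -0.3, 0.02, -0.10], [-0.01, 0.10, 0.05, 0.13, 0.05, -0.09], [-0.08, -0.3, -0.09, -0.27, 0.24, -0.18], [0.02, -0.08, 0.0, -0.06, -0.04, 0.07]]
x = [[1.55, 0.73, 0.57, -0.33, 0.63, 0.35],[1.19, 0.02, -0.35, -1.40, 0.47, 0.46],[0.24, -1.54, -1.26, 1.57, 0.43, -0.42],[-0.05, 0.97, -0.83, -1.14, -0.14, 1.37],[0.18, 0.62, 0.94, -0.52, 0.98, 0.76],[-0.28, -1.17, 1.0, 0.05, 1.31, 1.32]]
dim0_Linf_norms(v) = [0.13, 0.3, 0.25, 0.3, 0.27, 0.18]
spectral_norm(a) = 1.73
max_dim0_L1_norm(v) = 1.1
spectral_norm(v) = 0.65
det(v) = -0.00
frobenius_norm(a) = 2.01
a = x @ v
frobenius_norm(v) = 0.87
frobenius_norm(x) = 5.34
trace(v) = 0.61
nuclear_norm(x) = 11.42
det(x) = -12.26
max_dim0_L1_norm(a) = 2.76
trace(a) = 0.55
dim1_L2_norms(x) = [1.97, 1.98, 2.62, 2.2, 1.76, 2.43]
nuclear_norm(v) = 1.58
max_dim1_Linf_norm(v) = 0.3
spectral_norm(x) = 3.60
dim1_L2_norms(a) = [0.72, 0.54, 0.69, 0.56, 1.0, 1.19]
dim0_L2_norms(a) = [0.25, 1.19, 0.68, 1.28, 0.52, 0.43]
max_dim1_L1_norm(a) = 2.17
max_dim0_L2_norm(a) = 1.28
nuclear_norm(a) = 3.33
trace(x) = 1.47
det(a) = 0.00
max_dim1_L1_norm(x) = 5.46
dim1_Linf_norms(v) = [0.14, 0.27, 0.3, 0.13, 0.3, 0.08]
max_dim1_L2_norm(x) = 2.62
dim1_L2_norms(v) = [0.22, 0.44, 0.43, 0.2, 0.52, 0.13]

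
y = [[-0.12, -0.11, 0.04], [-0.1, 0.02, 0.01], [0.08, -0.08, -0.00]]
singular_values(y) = [0.18, 0.13, 0.0]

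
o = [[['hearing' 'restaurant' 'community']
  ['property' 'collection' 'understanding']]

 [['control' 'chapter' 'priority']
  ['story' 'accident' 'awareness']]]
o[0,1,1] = 'collection'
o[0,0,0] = 'hearing'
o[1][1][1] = 'accident'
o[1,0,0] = 'control'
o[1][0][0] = 'control'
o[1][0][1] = 'chapter'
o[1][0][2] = 'priority'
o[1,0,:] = ['control', 'chapter', 'priority']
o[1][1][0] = 'story'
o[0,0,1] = 'restaurant'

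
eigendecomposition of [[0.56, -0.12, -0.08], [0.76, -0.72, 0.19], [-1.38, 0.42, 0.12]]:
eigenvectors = [[0.06,0.41,0.22], [0.93,0.1,0.46], [-0.35,-0.9,0.86]]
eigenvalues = [-0.74, 0.71, -0.01]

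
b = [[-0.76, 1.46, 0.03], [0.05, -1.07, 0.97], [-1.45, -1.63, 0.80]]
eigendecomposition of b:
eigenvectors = [[(0.86+0j), 0.04+0.39j, 0.04-0.39j], [-0.48+0.00j, -0.30+0.30j, (-0.3-0.3j)], [(0.2+0j), (-0.82+0j), (-0.82-0j)]]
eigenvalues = [(-1.56+0j), (0.27+1.29j), (0.27-1.29j)]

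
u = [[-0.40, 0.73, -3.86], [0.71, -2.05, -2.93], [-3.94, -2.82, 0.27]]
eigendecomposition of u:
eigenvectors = [[-0.58,-0.63,0.48], [-0.37,0.77,0.56], [0.73,-0.14,0.67]]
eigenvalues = [4.86, -2.12, -4.93]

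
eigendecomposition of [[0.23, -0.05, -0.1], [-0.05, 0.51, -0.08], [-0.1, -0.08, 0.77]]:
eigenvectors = [[0.96,0.15,0.24], [0.2,0.24,-0.95], [0.2,-0.96,-0.20]]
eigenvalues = [0.2, 0.8, 0.51]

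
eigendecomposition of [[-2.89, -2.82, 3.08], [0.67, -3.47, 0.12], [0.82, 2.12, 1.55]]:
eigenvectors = [[-0.49+0.00j,  -0.90+0.00j,  -0.90-0.00j],[-0.08+0.00j,  -0.00+0.38j,  (-0-0.38j)],[-0.87+0.00j,  0.18-0.10j,  (0.18+0.1j)]]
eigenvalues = [(2.19+0j), (-3.5+1.54j), (-3.5-1.54j)]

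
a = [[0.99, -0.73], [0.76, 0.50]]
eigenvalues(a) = [(0.74+0.7j), (0.74-0.7j)]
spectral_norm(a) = 1.30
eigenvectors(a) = [[(0.23+0.66j), 0.23-0.66j], [0.71+0.00j, 0.71-0.00j]]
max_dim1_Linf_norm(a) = 0.99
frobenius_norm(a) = 1.53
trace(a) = 1.49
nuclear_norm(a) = 2.11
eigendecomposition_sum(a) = [[0.50+0.22j, -0.36+0.39j], [0.38-0.40j, 0.25+0.48j]] + [[0.50-0.22j, (-0.36-0.39j)], [(0.38+0.4j), (0.25-0.48j)]]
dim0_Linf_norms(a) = [0.99, 0.73]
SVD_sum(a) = [[1.11, -0.42], [0.5, -0.19]] + [[-0.12, -0.31], [0.26, 0.69]]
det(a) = 1.05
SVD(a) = [[-0.91,-0.41], [-0.41,0.91]] @ diag([1.299047858140627, 0.8081303497952843]) @ [[-0.94, 0.35], [0.35, 0.94]]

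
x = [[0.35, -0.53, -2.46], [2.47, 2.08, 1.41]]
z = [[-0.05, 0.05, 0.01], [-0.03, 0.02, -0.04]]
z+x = [[0.3,  -0.48,  -2.45], [2.44,  2.10,  1.37]]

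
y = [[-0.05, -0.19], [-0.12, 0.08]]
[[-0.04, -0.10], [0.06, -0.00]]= y@ [[-0.33,0.32], [0.31,0.46]]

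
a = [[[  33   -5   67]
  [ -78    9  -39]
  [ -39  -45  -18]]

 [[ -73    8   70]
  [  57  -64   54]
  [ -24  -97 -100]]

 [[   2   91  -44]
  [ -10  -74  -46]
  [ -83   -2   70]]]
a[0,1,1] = 9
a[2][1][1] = -74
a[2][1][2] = -46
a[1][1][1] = -64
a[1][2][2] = -100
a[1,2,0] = -24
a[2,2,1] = -2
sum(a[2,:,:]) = -96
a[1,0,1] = 8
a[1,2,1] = -97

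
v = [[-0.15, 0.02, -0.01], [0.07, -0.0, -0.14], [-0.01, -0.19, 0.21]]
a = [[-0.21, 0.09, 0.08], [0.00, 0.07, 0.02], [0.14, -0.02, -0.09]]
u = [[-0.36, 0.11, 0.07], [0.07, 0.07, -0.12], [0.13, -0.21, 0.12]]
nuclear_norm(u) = 0.69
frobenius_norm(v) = 0.36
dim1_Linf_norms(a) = [0.21, 0.07, 0.14]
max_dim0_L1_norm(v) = 0.36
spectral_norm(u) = 0.43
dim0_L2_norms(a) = [0.25, 0.12, 0.12]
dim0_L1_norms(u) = [0.56, 0.39, 0.31]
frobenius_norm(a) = 0.30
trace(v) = 0.06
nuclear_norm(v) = 0.55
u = v + a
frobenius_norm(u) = 0.50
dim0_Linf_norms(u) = [0.36, 0.21, 0.12]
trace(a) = -0.23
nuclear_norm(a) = 0.40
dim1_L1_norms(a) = [0.38, 0.09, 0.25]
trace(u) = -0.17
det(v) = 0.00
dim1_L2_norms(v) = [0.15, 0.16, 0.28]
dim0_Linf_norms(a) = [0.21, 0.09, 0.09]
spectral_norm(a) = 0.29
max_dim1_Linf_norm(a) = 0.21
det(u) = 0.00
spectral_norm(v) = 0.31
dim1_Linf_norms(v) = [0.15, 0.14, 0.21]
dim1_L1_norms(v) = [0.18, 0.21, 0.41]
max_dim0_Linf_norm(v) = 0.21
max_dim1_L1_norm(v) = 0.41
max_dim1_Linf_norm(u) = 0.36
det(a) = 0.00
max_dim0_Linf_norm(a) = 0.21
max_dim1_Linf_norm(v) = 0.21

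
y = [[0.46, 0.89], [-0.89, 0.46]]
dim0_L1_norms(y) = [1.35, 1.35]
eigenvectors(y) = [[(0.71+0j), (0.71-0j)], [0.00+0.71j, 0.00-0.71j]]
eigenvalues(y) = [(0.46+0.89j), (0.46-0.89j)]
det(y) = 1.00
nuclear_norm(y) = 2.00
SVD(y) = [[-0.46, 0.89], [0.89, 0.46]] @ diag([1.0018482919085105, 1.0018482919085105]) @ [[-1.00, -0.00],[0.0, 1.0]]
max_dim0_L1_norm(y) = 1.35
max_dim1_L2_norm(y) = 1.0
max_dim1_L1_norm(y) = 1.35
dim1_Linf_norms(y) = [0.89, 0.89]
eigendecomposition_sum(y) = [[0.23+0.44j, 0.44-0.23j], [-0.44+0.23j, (0.23+0.44j)]] + [[(0.23-0.44j), (0.44+0.23j)],  [-0.44-0.23j, 0.23-0.44j]]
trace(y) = 0.92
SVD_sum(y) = [[0.46, 0.00], [-0.89, 0.0]] + [[0.00, 0.89], [0.0, 0.46]]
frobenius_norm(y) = 1.42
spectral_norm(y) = 1.00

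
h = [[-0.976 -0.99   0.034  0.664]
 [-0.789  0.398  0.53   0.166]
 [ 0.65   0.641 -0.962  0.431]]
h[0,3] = 0.664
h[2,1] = 0.641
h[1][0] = -0.789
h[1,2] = 0.53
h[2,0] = 0.65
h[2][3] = 0.431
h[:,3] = [0.664, 0.166, 0.431]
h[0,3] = 0.664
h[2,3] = 0.431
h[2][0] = 0.65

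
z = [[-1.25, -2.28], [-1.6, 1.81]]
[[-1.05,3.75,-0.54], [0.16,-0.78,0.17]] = z@ [[0.26, -0.85, 0.1], [0.32, -1.18, 0.18]]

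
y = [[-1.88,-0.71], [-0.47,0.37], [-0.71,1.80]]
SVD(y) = [[-0.78, 0.61], [-0.27, -0.12], [-0.57, -0.78]] @ diag([2.0718847197771084, 1.9615539013634407]) @ [[0.96,  -0.27], [-0.27,  -0.96]]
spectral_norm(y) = 2.07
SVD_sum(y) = [[-1.55, 0.44],  [-0.53, 0.15],  [-1.13, 0.32]] + [[-0.33,-1.15], [0.06,0.22], [0.42,1.48]]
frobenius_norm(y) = 2.85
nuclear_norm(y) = 4.03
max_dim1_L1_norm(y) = 2.59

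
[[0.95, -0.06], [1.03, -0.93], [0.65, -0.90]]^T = [[0.95, 1.03, 0.65],[-0.06, -0.93, -0.9]]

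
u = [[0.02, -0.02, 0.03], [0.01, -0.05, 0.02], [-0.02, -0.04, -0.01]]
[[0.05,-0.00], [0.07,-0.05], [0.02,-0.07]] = u@[[1.17, 1.31], [-1.19, 1.1], [0.16, -0.28]]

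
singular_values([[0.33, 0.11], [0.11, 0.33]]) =[0.44, 0.22]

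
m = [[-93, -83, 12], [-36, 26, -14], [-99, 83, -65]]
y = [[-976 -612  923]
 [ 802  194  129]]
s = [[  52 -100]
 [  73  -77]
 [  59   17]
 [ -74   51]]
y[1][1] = 194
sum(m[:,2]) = -67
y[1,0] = 802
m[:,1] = [-83, 26, 83]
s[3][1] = 51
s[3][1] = 51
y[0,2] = 923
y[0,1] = -612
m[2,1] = 83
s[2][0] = 59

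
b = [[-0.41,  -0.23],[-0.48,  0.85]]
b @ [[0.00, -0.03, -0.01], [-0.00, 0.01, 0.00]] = [[0.00, 0.01, 0.00], [0.0, 0.02, 0.00]]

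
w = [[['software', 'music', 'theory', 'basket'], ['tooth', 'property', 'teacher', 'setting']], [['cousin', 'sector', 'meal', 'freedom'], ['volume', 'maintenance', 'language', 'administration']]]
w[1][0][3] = 'freedom'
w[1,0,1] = 'sector'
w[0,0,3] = 'basket'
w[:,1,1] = ['property', 'maintenance']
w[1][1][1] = 'maintenance'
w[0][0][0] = 'software'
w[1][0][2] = 'meal'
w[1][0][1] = 'sector'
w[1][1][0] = 'volume'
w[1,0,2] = 'meal'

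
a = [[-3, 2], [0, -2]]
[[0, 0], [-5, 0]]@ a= [[0, 0], [15, -10]]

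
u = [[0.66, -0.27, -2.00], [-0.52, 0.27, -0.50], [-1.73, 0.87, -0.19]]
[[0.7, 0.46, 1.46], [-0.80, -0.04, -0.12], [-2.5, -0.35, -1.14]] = u @[[1.37, 0.16, 0.42],[-0.12, -0.12, -0.59],[0.12, -0.16, -0.51]]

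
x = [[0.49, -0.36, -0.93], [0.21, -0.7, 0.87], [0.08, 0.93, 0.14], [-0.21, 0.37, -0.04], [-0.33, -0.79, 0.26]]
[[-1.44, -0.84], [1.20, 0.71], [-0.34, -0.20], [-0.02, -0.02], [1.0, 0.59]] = x@ [[-0.95, -0.55], [-0.47, -0.28], [1.23, 0.72]]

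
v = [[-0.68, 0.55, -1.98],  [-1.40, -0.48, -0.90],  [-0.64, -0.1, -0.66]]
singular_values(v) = [2.69, 1.13, 0.0]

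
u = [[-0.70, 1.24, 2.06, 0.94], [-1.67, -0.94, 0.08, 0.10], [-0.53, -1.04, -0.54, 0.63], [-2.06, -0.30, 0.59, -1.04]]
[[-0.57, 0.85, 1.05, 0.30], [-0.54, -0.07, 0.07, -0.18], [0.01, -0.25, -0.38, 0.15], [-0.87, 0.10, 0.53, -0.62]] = u@ [[0.41, -0.16, -0.06, 0.04], [-0.16, 0.38, 0.06, 0.15], [-0.06, 0.06, 0.51, -0.12], [0.04, 0.15, -0.12, 0.41]]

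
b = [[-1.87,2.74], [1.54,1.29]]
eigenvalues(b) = [-2.88, 2.3]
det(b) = -6.63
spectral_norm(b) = 3.33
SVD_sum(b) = [[-1.71, 2.84], [-0.16, 0.26]] + [[-0.16,-0.10], [1.7,1.03]]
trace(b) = -0.58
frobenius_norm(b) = 3.88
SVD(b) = [[1.0, 0.09], [0.09, -1.00]] @ diag([3.3264834701691632, 1.9936669036454724]) @ [[-0.52, 0.86], [-0.86, -0.52]]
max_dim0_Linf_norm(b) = 2.74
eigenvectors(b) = [[-0.94,-0.55], [0.35,-0.84]]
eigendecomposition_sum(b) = [[-2.32, 1.52], [0.86, -0.56]] + [[0.45, 1.22], [0.68, 1.85]]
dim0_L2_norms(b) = [2.42, 3.03]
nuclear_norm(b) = 5.32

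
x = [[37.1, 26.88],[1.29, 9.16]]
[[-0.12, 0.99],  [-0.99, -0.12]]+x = [[36.98, 27.87], [0.30, 9.04]]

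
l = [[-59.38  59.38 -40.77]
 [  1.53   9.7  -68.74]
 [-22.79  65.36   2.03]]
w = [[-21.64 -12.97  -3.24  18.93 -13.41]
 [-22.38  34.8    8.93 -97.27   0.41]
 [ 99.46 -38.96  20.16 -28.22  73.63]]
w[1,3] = -97.27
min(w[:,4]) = -13.41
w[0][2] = -3.24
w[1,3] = -97.27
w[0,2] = -3.24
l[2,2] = 2.03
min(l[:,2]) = -68.74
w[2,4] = 73.63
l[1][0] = 1.53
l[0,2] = -40.77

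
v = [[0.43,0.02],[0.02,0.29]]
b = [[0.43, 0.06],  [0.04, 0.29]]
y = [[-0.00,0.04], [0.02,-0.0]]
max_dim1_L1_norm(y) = 0.04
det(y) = -0.00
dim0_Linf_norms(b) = [0.43, 0.29]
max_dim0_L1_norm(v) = 0.45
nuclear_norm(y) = 0.06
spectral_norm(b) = 0.45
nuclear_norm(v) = 0.72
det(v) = 0.12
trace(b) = 0.72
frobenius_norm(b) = 0.52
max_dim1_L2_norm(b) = 0.43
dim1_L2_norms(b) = [0.43, 0.29]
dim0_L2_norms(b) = [0.43, 0.3]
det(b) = 0.12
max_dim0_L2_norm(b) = 0.43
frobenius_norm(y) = 0.04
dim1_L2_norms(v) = [0.43, 0.29]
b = v + y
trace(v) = 0.72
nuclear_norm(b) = 0.72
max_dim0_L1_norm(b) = 0.47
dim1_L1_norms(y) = [0.04, 0.02]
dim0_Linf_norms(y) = [0.02, 0.04]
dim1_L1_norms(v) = [0.45, 0.31]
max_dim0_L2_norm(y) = 0.04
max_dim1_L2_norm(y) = 0.04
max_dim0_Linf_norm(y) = 0.04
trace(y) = 0.00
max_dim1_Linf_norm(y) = 0.04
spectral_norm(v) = 0.43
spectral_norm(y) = 0.04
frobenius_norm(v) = 0.52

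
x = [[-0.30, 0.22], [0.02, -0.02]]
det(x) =0.002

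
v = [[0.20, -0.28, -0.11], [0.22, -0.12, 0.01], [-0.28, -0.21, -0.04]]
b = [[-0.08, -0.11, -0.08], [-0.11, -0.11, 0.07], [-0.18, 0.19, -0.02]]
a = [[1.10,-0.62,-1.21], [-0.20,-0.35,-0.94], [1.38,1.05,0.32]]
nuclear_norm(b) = 0.58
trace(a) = 1.07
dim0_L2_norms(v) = [0.41, 0.37, 0.12]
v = a @ b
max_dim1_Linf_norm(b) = 0.19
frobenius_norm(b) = 0.35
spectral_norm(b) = 0.26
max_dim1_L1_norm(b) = 0.39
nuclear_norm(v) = 0.84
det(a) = 1.40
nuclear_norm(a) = 4.15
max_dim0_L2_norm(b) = 0.25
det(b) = 0.01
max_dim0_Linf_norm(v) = 0.28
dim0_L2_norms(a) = [1.78, 1.27, 1.57]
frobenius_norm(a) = 2.69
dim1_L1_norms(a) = [2.93, 1.49, 2.75]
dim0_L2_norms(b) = [0.23, 0.25, 0.11]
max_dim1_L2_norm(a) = 1.76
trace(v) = 0.04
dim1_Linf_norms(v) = [0.28, 0.22, 0.28]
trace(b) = -0.21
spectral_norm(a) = 1.89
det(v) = 0.01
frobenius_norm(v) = 0.56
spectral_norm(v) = 0.43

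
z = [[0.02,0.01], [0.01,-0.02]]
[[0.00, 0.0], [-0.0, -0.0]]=z @ [[0.1, 0.06], [0.06, 0.10]]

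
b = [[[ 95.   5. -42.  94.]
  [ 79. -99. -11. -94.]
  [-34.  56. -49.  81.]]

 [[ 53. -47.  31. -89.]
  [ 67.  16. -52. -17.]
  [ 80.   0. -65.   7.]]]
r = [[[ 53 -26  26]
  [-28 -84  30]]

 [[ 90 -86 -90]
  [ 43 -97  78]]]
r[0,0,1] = -26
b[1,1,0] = 67.0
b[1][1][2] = -52.0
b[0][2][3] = 81.0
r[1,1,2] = 78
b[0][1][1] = -99.0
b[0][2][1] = 56.0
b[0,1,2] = -11.0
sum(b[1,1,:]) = 14.0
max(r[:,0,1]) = -26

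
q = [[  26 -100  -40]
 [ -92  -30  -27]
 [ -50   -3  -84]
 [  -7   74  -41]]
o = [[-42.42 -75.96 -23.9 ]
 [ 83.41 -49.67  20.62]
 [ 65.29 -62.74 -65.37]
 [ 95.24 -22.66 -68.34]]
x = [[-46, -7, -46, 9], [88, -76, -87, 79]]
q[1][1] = -30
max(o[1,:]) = 83.41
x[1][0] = 88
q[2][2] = -84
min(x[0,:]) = -46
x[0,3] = 9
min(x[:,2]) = -87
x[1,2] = -87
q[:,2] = [-40, -27, -84, -41]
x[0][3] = 9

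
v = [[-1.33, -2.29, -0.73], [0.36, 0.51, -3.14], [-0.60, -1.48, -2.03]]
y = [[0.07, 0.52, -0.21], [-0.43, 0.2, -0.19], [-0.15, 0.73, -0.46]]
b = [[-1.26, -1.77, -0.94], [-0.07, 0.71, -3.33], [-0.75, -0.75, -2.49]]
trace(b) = -3.04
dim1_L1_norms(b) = [3.97, 4.11, 3.99]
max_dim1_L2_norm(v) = 3.2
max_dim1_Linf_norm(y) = 0.73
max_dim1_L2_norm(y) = 0.88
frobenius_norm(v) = 4.95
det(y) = -0.03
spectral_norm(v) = 4.02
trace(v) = -2.85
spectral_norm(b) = 4.36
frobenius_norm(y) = 1.16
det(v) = 1.74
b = v + y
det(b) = 0.71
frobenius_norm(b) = 4.95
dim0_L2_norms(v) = [1.5, 2.77, 3.81]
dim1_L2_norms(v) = [2.75, 3.2, 2.58]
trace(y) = -0.19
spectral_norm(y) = 1.08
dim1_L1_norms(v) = [4.35, 4.01, 4.11]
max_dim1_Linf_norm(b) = 3.33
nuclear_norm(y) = 1.56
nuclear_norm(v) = 7.05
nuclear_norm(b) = 6.78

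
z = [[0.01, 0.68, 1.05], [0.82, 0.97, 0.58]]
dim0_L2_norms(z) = [0.82, 1.18, 1.2]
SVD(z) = [[-0.65, -0.76], [-0.76, 0.65]] @ diag([1.7460118792147583, 0.6827463054758688]) @ [[-0.36, -0.68, -0.64], [0.77, 0.17, -0.61]]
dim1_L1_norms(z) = [1.74, 2.37]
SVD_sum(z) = [[0.41,0.77,0.73], [0.48,0.89,0.85]] + [[-0.4, -0.09, 0.32], [0.34, 0.08, -0.27]]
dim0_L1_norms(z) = [0.83, 1.65, 1.63]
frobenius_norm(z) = 1.87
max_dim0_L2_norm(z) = 1.2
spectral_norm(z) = 1.75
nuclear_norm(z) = 2.43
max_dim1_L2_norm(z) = 1.4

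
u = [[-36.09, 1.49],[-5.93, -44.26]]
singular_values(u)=[45.0, 35.7]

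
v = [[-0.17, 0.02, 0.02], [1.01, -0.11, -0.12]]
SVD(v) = [[-0.17, 0.99], [0.99, 0.17]] @ diag([1.0374477505743176, 0.001471335545720119]) @ [[0.99, -0.11, -0.12],[0.09, 0.99, -0.14]]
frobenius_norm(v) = 1.04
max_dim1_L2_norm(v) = 1.02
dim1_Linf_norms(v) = [0.17, 1.01]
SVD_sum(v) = [[-0.17,  0.02,  0.02], [1.01,  -0.11,  -0.12]] + [[0.00, 0.00, -0.00], [0.00, 0.0, -0.00]]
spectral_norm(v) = 1.04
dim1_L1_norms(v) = [0.21, 1.24]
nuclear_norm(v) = 1.04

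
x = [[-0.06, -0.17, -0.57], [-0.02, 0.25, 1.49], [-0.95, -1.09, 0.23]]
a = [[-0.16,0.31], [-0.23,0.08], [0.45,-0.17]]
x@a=[[-0.21, 0.06], [0.62, -0.24], [0.51, -0.42]]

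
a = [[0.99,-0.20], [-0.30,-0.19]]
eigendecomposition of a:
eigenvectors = [[0.97,  0.16], [-0.24,  0.99]]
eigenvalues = [1.04, -0.24]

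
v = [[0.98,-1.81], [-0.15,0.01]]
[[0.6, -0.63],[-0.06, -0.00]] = v @ [[0.37, 0.04], [-0.13, 0.37]]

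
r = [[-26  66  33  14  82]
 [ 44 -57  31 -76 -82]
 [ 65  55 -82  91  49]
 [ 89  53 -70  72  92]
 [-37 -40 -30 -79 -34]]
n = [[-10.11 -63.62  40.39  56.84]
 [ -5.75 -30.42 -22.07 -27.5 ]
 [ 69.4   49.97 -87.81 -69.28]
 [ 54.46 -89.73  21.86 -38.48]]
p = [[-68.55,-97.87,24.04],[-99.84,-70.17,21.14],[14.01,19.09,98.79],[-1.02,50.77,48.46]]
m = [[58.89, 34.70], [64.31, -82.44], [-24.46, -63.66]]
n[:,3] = [56.84, -27.5, -69.28, -38.48]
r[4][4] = -34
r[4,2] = -30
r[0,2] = 33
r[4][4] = -34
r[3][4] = 92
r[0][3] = 14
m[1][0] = 64.31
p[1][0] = -99.84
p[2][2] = 98.79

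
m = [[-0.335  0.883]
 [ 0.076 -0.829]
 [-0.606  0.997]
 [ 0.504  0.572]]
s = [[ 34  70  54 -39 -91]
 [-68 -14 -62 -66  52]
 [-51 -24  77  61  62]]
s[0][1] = 70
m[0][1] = 0.883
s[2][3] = 61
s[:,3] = [-39, -66, 61]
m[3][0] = 0.504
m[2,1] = 0.997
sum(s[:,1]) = 32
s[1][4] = 52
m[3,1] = 0.572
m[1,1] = -0.829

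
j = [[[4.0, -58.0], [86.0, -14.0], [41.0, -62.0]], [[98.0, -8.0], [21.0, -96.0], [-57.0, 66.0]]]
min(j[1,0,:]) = -8.0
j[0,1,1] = -14.0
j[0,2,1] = -62.0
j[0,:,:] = [[4.0, -58.0], [86.0, -14.0], [41.0, -62.0]]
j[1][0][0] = 98.0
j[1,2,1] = 66.0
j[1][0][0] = 98.0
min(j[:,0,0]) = 4.0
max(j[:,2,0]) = 41.0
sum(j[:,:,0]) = 193.0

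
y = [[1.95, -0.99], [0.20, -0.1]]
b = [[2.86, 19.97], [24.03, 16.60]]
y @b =[[-18.21, 22.51],[-1.83, 2.33]]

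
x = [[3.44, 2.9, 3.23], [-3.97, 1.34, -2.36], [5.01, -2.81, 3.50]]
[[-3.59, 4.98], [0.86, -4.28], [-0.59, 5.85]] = x @ [[-0.21, 0.54], [-0.6, 0.04], [-0.35, 0.93]]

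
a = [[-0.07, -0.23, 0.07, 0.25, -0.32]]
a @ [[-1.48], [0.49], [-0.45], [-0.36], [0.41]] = [[-0.26]]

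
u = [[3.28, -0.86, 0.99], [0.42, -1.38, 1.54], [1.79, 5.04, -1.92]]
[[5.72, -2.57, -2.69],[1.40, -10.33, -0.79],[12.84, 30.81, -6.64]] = u@ [[1.57, 1.31, -0.71], [3.3, 4.49, -1.8], [3.44, -3.04, -1.93]]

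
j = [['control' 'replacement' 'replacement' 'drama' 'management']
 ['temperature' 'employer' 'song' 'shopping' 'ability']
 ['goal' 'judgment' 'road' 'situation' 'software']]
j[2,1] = 'judgment'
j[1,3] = 'shopping'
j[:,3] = ['drama', 'shopping', 'situation']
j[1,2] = 'song'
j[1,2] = 'song'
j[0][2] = 'replacement'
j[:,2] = ['replacement', 'song', 'road']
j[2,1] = 'judgment'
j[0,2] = 'replacement'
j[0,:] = ['control', 'replacement', 'replacement', 'drama', 'management']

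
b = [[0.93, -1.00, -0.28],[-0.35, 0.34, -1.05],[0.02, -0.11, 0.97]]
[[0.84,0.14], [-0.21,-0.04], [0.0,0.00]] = b @ [[0.25, 0.04], [-0.59, -0.1], [-0.07, -0.01]]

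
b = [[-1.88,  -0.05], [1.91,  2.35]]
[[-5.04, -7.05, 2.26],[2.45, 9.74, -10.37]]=b@[[2.71,  3.72,  -1.11], [-1.16,  1.12,  -3.51]]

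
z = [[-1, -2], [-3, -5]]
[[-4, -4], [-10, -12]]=z@[[0, 4], [2, 0]]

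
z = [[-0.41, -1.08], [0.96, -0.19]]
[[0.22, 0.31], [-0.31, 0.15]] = z@[[-0.34, 0.09], [-0.07, -0.32]]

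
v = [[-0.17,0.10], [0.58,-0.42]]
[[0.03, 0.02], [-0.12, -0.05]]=v @ [[0.09, -0.10], [0.41, -0.01]]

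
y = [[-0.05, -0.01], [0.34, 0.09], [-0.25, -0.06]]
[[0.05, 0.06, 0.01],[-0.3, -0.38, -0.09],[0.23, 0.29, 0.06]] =y @[[-1.47, -1.4, -0.31], [2.21, 1.06, 0.22]]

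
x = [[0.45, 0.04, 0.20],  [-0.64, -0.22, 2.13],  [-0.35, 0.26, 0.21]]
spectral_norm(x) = 2.25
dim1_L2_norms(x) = [0.49, 2.23, 0.48]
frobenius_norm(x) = 2.34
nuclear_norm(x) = 3.09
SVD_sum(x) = [[-0.02, -0.00, 0.05], [-0.66, -0.18, 2.13], [-0.08, -0.02, 0.27]] + [[0.44, -0.10, 0.13], [0.03, -0.01, 0.01], [-0.31, 0.07, -0.09]] + [[0.03, 0.15, 0.02], [-0.01, -0.03, -0.0], [0.04, 0.21, 0.03]]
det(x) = -0.34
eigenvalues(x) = [(0.61+0.26j), (0.61-0.26j), (-0.78+0j)]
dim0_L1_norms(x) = [1.44, 0.52, 2.54]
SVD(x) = [[0.02, -0.82, 0.58], [0.99, -0.05, -0.12], [0.13, 0.58, 0.81]] @ diag([2.2529036954075434, 0.5714911317092283, 0.2665010799166479]) @ [[-0.3, -0.08, 0.95], [-0.94, 0.23, -0.27], [0.19, 0.97, 0.14]]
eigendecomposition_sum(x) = [[0.22+0.32j, (0.02-0.06j), (0.09-0.21j)], [-0.34+0.84j, (0.14-0.03j), (0.53-0.08j)], [-0.17+0.38j, 0.06-0.01j, (0.24-0.03j)]] + [[(0.22-0.32j), 0.02+0.06j, (0.09+0.21j)],[(-0.34-0.84j), (0.14+0.03j), 0.53+0.08j],[(-0.17-0.38j), (0.06+0.01j), 0.24+0.03j]] + [[0.00-0.00j, (-0+0j), 0.01+0.00j], [0.04-0.00j, -0.50+0.00j, 1.07+0.00j], [(-0.01+0j), (0.13-0j), (-0.28-0j)]]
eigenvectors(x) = [[(-0.2+0.31j), (-0.2-0.31j), (-0.01+0j)],  [(-0.85+0j), -0.85-0.00j, (-0.97+0j)],  [(-0.39-0.01j), (-0.39+0.01j), (0.25+0j)]]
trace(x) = 0.44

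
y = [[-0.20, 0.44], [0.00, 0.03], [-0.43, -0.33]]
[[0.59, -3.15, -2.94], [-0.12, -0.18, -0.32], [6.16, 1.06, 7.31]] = y@ [[-11.39, 2.25, -8.80], [-3.84, -6.14, -10.69]]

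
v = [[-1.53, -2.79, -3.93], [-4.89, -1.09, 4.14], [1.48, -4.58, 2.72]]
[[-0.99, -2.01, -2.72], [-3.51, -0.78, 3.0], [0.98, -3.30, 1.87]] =v @ [[0.70, -0.0, -0.02], [-0.00, 0.72, -0.0], [-0.02, -0.0, 0.70]]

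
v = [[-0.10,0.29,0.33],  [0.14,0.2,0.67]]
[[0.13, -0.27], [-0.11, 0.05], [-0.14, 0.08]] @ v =[[-0.05,-0.02,-0.14], [0.02,-0.02,-0.0], [0.03,-0.02,0.01]]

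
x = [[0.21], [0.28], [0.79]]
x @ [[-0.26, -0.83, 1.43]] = [[-0.05, -0.17, 0.3],[-0.07, -0.23, 0.40],[-0.21, -0.66, 1.13]]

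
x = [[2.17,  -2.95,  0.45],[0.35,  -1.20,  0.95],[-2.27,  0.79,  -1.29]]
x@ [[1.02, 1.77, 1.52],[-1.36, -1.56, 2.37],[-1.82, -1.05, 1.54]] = [[5.41, 7.97, -3.00], [0.26, 1.49, -0.85], [-1.04, -3.9, -3.56]]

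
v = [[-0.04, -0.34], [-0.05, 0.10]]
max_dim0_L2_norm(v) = 0.35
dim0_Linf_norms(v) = [0.05, 0.34]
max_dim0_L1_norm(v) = 0.44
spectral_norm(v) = 0.36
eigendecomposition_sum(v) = [[-0.09, -0.14], [-0.02, -0.03]] + [[0.05, -0.20], [-0.03, 0.13]]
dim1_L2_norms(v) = [0.34, 0.11]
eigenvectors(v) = [[-0.97, 0.84],[-0.22, -0.54]]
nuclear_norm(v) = 0.41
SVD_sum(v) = [[-0.02, -0.34], [0.01, 0.10]] + [[-0.02,0.00], [-0.06,0.0]]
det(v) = -0.02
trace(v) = 0.06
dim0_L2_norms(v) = [0.06, 0.35]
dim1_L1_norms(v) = [0.38, 0.15]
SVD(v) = [[-0.96, 0.27], [0.27, 0.96]] @ diag([0.3552544225006152, 0.05911256460139814]) @ [[0.07, 1.00], [-1.00, 0.07]]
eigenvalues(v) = [-0.12, 0.18]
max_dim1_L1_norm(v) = 0.38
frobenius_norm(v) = 0.36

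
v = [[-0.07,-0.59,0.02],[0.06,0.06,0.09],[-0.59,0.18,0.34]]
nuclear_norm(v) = 1.40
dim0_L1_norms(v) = [0.72, 0.83, 0.45]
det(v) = 0.04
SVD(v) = [[0.34, 0.93, -0.11],  [-0.04, -0.10, -0.99],  [-0.94, 0.34, -0.00]] @ diag([0.71933288604854, 0.5798578301755073, 0.10547556984074763]) @ [[0.73, -0.52, -0.44], [-0.47, -0.85, 0.22], [-0.49, 0.05, -0.87]]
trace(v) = 0.33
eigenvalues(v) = [(0.48+0j), (-0.07+0.3j), (-0.07-0.3j)]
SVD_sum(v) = [[0.18, -0.13, -0.11], [-0.02, 0.01, 0.01], [-0.5, 0.35, 0.3]] + [[-0.26, -0.46, 0.12], [0.03, 0.05, -0.01], [-0.09, -0.17, 0.04]] + [[0.01,-0.00,0.01], [0.05,-0.01,0.09], [0.00,-0.00,0.00]]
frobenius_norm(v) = 0.93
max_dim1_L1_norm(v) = 1.11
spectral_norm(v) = 0.72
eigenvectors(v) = [[-0.17+0.00j, -0.45+0.43j, -0.45-0.43j], [(0.19+0j), (0.19+0.23j), (0.19-0.23j)], [(0.97+0j), -0.72+0.00j, -0.72-0.00j]]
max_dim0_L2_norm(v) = 0.62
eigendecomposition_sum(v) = [[0.05+0.00j, -0.09+0.00j, -0.05+0.00j], [(-0.06-0j), 0.11-0.00j, (0.06-0j)], [(-0.29-0j), (0.55-0j), 0.32-0.00j]] + [[-0.06+0.13j,  -0.25-0.03j,  (0.04+0.03j)], [0.06+0.03j,  -0.02+0.12j,  (0.01-0.02j)], [-0.15+0.06j,  -0.18-0.23j,  (0.01+0.05j)]] + [[(-0.06-0.13j),(-0.25+0.03j),0.04-0.03j], [0.06-0.03j,(-0.02-0.12j),0.01+0.02j], [-0.15-0.06j,-0.18+0.23j,(0.01-0.05j)]]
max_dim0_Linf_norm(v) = 0.59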